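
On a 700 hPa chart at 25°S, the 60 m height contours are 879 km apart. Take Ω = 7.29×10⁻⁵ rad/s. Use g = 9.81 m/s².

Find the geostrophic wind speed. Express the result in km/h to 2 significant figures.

Coriolis parameter at 25°S:
f = 2Ω sin φ = 2 × 7.29×10⁻⁵ × sin 25° = 6.16×10⁻⁵ s⁻¹
Height gradient: |∂Z/∂n| = 60 m / 879000 m = 6.83×10⁻⁵
On a pressure surface, geostrophic balance gives V_g = (g/f)|∂Z/∂n|:
V_g = 9.81 × 6.83×10⁻⁵ / 6.16×10⁻⁵ = 10.9 m/s
Converting: 10.9 m/s × 3.6 = 39 km/h

39 km/h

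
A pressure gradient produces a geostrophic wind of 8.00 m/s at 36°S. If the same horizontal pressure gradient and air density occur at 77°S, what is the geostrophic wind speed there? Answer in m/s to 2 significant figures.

With the same pressure gradient and density, V_g ∝ 1/f ∝ 1/sin φ.
V₂ = V₁ · sin φ₁ / sin φ₂ = 8.00 × sin 36° / sin 77°
V₂ = 8.00 × 0.5878/0.9744 = 4.8 m/s

4.8 m/s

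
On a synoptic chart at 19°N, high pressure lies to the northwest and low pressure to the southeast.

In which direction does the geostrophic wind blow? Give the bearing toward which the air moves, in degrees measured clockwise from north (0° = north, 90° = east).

The pressure-gradient force points toward the southeast (bearing 135°).
Geostrophic balance: in the Northern Hemisphere the Coriolis force deflects motion to the right, so the geostrophic wind blows 90° to the right of the pressure-gradient force (low pressure on the left).
Rotating 135° by 90° clockwise gives 225° — the wind blows toward the southwest.

225°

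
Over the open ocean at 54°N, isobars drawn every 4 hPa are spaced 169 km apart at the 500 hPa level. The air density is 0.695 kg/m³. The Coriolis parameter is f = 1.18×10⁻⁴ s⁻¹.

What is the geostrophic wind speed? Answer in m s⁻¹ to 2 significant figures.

Pressure gradient: |∂P/∂n| = 400 Pa / 169000 m = 2.37×10⁻³ Pa/m
Geostrophic balance (pressure-gradient force = Coriolis force):
V_g = (1/(fρ)) |∂P/∂n| = 2.37×10⁻³ / (1.18×10⁻⁴ × 0.695) = 28.9 m/s

29 m s⁻¹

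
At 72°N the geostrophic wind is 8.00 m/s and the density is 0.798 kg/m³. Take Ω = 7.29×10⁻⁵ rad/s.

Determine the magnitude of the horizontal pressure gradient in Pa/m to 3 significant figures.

Coriolis parameter at 72°N:
f = 2Ω sin φ = 2 × 7.29×10⁻⁵ × sin 72° = 1.39×10⁻⁴ s⁻¹
Geostrophic balance rearranged: |∂P/∂n| = f ρ V_g
|∂P/∂n| = 1.39×10⁻⁴ × 0.798 × 8.00 = 8.85×10⁻⁴ Pa/m

8.85×10⁻⁴ Pa/m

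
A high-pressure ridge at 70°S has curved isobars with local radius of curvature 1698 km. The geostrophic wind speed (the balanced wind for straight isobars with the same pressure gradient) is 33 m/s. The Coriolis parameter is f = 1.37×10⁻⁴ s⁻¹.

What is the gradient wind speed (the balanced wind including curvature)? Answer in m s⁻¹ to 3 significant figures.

Around a high, pressure-gradient force acts outward with centrifugal, so Coriolis balances both:
fV = (1/ρ)|∂P/∂n| + V²/R  →  V² − fR·V + fR·V_g = 0
With fR = 1.37×10⁻⁴ × 1698×10³ m = 233 m/s:
V = [fR − √((fR)² − 4 fR V_g)]/2 = [233 − √(233² − 4×233×33)]/2 = 39.8 m/s
Supergeostrophic (V > V_g = 33 m/s), as expected around a high.

39.8 m s⁻¹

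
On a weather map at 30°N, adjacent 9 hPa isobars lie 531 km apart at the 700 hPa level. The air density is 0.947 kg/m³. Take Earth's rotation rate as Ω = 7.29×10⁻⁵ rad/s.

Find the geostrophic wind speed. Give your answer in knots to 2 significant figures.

48 knots

Coriolis parameter at 30°N:
f = 2Ω sin φ = 2 × 7.29×10⁻⁵ × sin 30° = 7.29×10⁻⁵ s⁻¹
Pressure gradient: |∂P/∂n| = 900 Pa / 531000 m = 1.69×10⁻³ Pa/m
Geostrophic balance (pressure-gradient force = Coriolis force):
V_g = (1/(fρ)) |∂P/∂n| = 1.69×10⁻³ / (7.29×10⁻⁵ × 0.947) = 24.6 m/s
Converting: 24.6 m/s × 1.944 = 48 knots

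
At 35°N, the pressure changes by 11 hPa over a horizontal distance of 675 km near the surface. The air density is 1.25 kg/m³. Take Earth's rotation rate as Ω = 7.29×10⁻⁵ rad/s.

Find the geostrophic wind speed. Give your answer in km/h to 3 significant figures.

Coriolis parameter at 35°N:
f = 2Ω sin φ = 2 × 7.29×10⁻⁵ × sin 35° = 8.36×10⁻⁵ s⁻¹
Pressure gradient: |∂P/∂n| = 1100 Pa / 675000 m = 1.63×10⁻³ Pa/m
Geostrophic balance (pressure-gradient force = Coriolis force):
V_g = (1/(fρ)) |∂P/∂n| = 1.63×10⁻³ / (8.36×10⁻⁵ × 1.25) = 15.6 m/s
Converting: 15.6 m/s × 3.6 = 56.1 km/h

56.1 km/h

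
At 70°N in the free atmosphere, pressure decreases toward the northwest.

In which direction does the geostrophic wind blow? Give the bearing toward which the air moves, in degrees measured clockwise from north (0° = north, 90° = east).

045°

The pressure-gradient force points toward the northwest (bearing 315°).
Geostrophic balance: in the Northern Hemisphere the Coriolis force deflects motion to the right, so the geostrophic wind blows 90° to the right of the pressure-gradient force (low pressure on the left).
Rotating 315° by 90° clockwise gives 045° — the wind blows toward the northeast.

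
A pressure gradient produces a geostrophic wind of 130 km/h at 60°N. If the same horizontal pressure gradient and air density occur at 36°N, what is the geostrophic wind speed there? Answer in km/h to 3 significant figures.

With the same pressure gradient and density, V_g ∝ 1/f ∝ 1/sin φ.
V₂ = V₁ · sin φ₁ / sin φ₂ = 130 × sin 60° / sin 36°
V₂ = 130 × 0.8660/0.5878 = 192 km/h

192 km/h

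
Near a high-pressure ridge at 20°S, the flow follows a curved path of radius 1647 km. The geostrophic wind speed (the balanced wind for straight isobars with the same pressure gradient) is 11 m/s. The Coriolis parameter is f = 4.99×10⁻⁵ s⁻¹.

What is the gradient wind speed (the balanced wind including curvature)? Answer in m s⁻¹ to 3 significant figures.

13.1 m s⁻¹

Around a high, pressure-gradient force acts outward with centrifugal, so Coriolis balances both:
fV = (1/ρ)|∂P/∂n| + V²/R  →  V² − fR·V + fR·V_g = 0
With fR = 4.99×10⁻⁵ × 1647×10³ m = 82.2 m/s:
V = [fR − √((fR)² − 4 fR V_g)]/2 = [82.2 − √(82.2² − 4×82.2×11)]/2 = 13.1 m/s
Supergeostrophic (V > V_g = 11 m/s), as expected around a high.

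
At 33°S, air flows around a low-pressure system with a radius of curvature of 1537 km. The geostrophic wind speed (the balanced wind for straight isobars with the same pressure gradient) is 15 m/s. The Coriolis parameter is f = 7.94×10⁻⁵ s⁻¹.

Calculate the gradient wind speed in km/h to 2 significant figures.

Around a low, centrifugal force acts outward with Coriolis, so pressure-gradient force balances both:
(1/ρ)|∂P/∂n| = fV + V²/R  →  V² + fR·V − fR·V_g = 0
With fR = 7.94×10⁻⁵ × 1537×10³ m = 122 m/s:
V = [−fR + √((fR)² + 4 fR V_g)]/2 = [−122 + √(122² + 4×122×15)]/2 = 13.5 m/s
Subgeostrophic (V < V_g = 15 m/s), as expected around a low.
Converting: 13.5 m/s × 3.6 = 49 km/h

49 km/h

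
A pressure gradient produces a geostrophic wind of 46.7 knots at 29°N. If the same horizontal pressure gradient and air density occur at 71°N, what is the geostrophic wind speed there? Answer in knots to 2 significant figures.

24 knots

With the same pressure gradient and density, V_g ∝ 1/f ∝ 1/sin φ.
V₂ = V₁ · sin φ₁ / sin φ₂ = 46.7 × sin 29° / sin 71°
V₂ = 46.7 × 0.4848/0.9455 = 24 knots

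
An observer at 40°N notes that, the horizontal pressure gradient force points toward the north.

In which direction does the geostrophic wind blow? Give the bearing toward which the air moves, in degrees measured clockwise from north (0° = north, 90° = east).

090°

The pressure-gradient force points toward the north (bearing 000°).
Geostrophic balance: in the Northern Hemisphere the Coriolis force deflects motion to the right, so the geostrophic wind blows 90° to the right of the pressure-gradient force (low pressure on the left).
Rotating 000° by 90° clockwise gives 090° — the wind blows toward the east.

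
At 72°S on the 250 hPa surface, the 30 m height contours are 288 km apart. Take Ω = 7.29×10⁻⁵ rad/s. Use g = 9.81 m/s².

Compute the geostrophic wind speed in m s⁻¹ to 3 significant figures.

7.37 m s⁻¹

Coriolis parameter at 72°S:
f = 2Ω sin φ = 2 × 7.29×10⁻⁵ × sin 72° = 1.39×10⁻⁴ s⁻¹
Height gradient: |∂Z/∂n| = 30 m / 288000 m = 1.04×10⁻⁴
On a pressure surface, geostrophic balance gives V_g = (g/f)|∂Z/∂n|:
V_g = 9.81 × 1.04×10⁻⁴ / 1.39×10⁻⁴ = 7.37 m/s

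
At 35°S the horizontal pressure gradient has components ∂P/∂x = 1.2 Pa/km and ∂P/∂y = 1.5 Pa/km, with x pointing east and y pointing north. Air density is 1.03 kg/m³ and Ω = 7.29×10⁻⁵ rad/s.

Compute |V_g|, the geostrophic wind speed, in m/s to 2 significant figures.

22 m/s

Coriolis parameter at 35°S:
f = 2Ω sin φ = 2 × 7.29×10⁻⁵ × sin 35° = 8.36×10⁻⁵ s⁻¹
In the Southern Hemisphere f is negative: f = −8.36×10⁻⁵ s⁻¹.
Component geostrophic relations (x east, y north):
u_g = −(1/(fρ)) ∂P/∂y,  v_g = (1/(fρ)) ∂P/∂x
u_g = −(1.5×10⁻³)/(−8.36×10⁻⁵ × 1.03) = 17.4 m/s;  v_g = (1.2×10⁻³)/(−8.36×10⁻⁵ × 1.03) = −13.9 m/s
|V_g| = √(u_g² + v_g²) = 22.3 m/s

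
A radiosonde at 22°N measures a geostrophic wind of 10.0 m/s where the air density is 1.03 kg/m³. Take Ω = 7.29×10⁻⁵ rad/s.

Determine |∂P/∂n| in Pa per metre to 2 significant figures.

5.6×10⁻⁴ Pa/m

Coriolis parameter at 22°N:
f = 2Ω sin φ = 2 × 7.29×10⁻⁵ × sin 22° = 5.46×10⁻⁵ s⁻¹
Geostrophic balance rearranged: |∂P/∂n| = f ρ V_g
|∂P/∂n| = 5.46×10⁻⁵ × 1.03 × 10.0 = 5.63×10⁻⁴ Pa/m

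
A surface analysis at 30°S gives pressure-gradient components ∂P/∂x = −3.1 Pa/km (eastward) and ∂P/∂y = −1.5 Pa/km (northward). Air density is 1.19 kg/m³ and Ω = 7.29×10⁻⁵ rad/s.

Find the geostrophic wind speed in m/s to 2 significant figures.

40 m/s

Coriolis parameter at 30°S:
f = 2Ω sin φ = 2 × 7.29×10⁻⁵ × sin 30° = 7.29×10⁻⁵ s⁻¹
In the Southern Hemisphere f is negative: f = −7.29×10⁻⁵ s⁻¹.
Component geostrophic relations (x east, y north):
u_g = −(1/(fρ)) ∂P/∂y,  v_g = (1/(fρ)) ∂P/∂x
u_g = −(−1.5×10⁻³)/(−7.29×10⁻⁵ × 1.19) = −17.3 m/s;  v_g = (−3.1×10⁻³)/(−7.29×10⁻⁵ × 1.19) = 35.7 m/s
|V_g| = √(u_g² + v_g²) = 39.7 m/s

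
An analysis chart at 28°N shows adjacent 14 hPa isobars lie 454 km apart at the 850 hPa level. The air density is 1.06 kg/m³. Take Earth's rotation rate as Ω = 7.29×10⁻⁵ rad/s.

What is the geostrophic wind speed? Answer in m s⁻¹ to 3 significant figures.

Coriolis parameter at 28°N:
f = 2Ω sin φ = 2 × 7.29×10⁻⁵ × sin 28° = 6.84×10⁻⁵ s⁻¹
Pressure gradient: |∂P/∂n| = 1400 Pa / 454000 m = 3.08×10⁻³ Pa/m
Geostrophic balance (pressure-gradient force = Coriolis force):
V_g = (1/(fρ)) |∂P/∂n| = 3.08×10⁻³ / (6.84×10⁻⁵ × 1.06) = 42.5 m/s

42.5 m s⁻¹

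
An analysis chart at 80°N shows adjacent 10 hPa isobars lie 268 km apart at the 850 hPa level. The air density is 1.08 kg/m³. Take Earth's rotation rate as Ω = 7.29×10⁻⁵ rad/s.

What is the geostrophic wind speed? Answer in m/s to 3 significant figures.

Coriolis parameter at 80°N:
f = 2Ω sin φ = 2 × 7.29×10⁻⁵ × sin 80° = 1.44×10⁻⁴ s⁻¹
Pressure gradient: |∂P/∂n| = 1000 Pa / 268000 m = 3.73×10⁻³ Pa/m
Geostrophic balance (pressure-gradient force = Coriolis force):
V_g = (1/(fρ)) |∂P/∂n| = 3.73×10⁻³ / (1.44×10⁻⁴ × 1.08) = 24.1 m/s

24.1 m/s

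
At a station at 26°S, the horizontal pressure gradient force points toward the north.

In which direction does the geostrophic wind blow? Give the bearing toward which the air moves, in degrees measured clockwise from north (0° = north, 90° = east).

270°

The pressure-gradient force points toward the north (bearing 000°).
Geostrophic balance: in the Southern Hemisphere the Coriolis force deflects motion to the left, so the geostrophic wind blows 90° to the left of the pressure-gradient force (low pressure on the right).
Rotating 000° by 90° counterclockwise gives 270° — the wind blows toward the west.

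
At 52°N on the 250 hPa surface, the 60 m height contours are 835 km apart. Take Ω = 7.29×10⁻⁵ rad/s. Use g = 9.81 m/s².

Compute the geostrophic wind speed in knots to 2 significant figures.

12 knots

Coriolis parameter at 52°N:
f = 2Ω sin φ = 2 × 7.29×10⁻⁵ × sin 52° = 1.15×10⁻⁴ s⁻¹
Height gradient: |∂Z/∂n| = 60 m / 835000 m = 7.19×10⁻⁵
On a pressure surface, geostrophic balance gives V_g = (g/f)|∂Z/∂n|:
V_g = 9.81 × 7.19×10⁻⁵ / 1.15×10⁻⁴ = 6.14 m/s
Converting: 6.14 m/s × 1.944 = 12 knots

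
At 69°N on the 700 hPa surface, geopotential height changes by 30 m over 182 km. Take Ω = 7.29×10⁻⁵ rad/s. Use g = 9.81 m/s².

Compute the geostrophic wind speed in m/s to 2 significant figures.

12 m/s

Coriolis parameter at 69°N:
f = 2Ω sin φ = 2 × 7.29×10⁻⁵ × sin 69° = 1.36×10⁻⁴ s⁻¹
Height gradient: |∂Z/∂n| = 30 m / 182000 m = 1.65×10⁻⁴
On a pressure surface, geostrophic balance gives V_g = (g/f)|∂Z/∂n|:
V_g = 9.81 × 1.65×10⁻⁴ / 1.36×10⁻⁴ = 11.9 m/s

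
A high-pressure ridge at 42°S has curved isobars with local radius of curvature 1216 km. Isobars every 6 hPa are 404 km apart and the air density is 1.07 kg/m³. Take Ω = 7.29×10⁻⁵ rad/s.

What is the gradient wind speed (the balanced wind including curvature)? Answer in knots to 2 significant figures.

32 knots

Coriolis parameter at 42°S:
f = 2Ω sin φ = 2 × 7.29×10⁻⁵ × sin 42° = 9.76×10⁻⁵ s⁻¹
Pressure gradient: |∂P/∂n| = 600 Pa / 404000 m = 1.49×10⁻³ Pa/m
Geostrophic speed: V_g = |∂P/∂n|/(fρ) = 1.49×10⁻³/(9.76×10⁻⁵ × 1.07) = 14.2 m/s
Around a high, pressure-gradient force acts outward with centrifugal, so Coriolis balances both:
fV = (1/ρ)|∂P/∂n| + V²/R  →  V² − fR·V + fR·V_g = 0
With fR = 9.76×10⁻⁵ × 1216×10³ m = 119 m/s:
V = [fR − √((fR)² − 4 fR V_g)]/2 = [119 − √(119² − 4×119×14.2)]/2 = 16.5 m/s
Supergeostrophic (V > V_g = 14.2 m/s), as expected around a high.
Converting: 16.5 m/s × 1.944 = 32 knots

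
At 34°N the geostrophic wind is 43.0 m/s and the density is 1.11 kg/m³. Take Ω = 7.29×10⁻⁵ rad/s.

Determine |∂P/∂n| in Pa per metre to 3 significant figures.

Coriolis parameter at 34°N:
f = 2Ω sin φ = 2 × 7.29×10⁻⁵ × sin 34° = 8.15×10⁻⁵ s⁻¹
Geostrophic balance rearranged: |∂P/∂n| = f ρ V_g
|∂P/∂n| = 8.15×10⁻⁵ × 1.11 × 43.0 = 3.89×10⁻³ Pa/m

3.89×10⁻³ Pa/m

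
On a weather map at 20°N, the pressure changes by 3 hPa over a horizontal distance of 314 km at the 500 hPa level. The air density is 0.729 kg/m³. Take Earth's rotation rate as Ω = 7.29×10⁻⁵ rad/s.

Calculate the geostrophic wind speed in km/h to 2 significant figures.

95 km/h

Coriolis parameter at 20°N:
f = 2Ω sin φ = 2 × 7.29×10⁻⁵ × sin 20° = 4.99×10⁻⁵ s⁻¹
Pressure gradient: |∂P/∂n| = 300 Pa / 314000 m = 9.55×10⁻⁴ Pa/m
Geostrophic balance (pressure-gradient force = Coriolis force):
V_g = (1/(fρ)) |∂P/∂n| = 9.55×10⁻⁴ / (4.99×10⁻⁵ × 0.729) = 26.3 m/s
Converting: 26.3 m/s × 3.6 = 95 km/h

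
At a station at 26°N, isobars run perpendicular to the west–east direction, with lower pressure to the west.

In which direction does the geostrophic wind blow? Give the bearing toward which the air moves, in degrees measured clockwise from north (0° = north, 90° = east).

000°

The pressure-gradient force points toward the west (bearing 270°).
Geostrophic balance: in the Northern Hemisphere the Coriolis force deflects motion to the right, so the geostrophic wind blows 90° to the right of the pressure-gradient force (low pressure on the left).
Rotating 270° by 90° clockwise gives 000° — the wind blows toward the north.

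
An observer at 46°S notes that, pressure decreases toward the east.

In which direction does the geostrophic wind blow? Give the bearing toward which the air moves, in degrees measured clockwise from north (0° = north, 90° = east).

000°

The pressure-gradient force points toward the east (bearing 090°).
Geostrophic balance: in the Southern Hemisphere the Coriolis force deflects motion to the left, so the geostrophic wind blows 90° to the left of the pressure-gradient force (low pressure on the right).
Rotating 090° by 90° counterclockwise gives 000° — the wind blows toward the north.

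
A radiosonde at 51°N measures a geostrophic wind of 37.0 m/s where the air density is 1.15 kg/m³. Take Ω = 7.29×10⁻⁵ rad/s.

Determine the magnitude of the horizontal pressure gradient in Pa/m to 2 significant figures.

4.8×10⁻³ Pa/m

Coriolis parameter at 51°N:
f = 2Ω sin φ = 2 × 7.29×10⁻⁵ × sin 51° = 1.13×10⁻⁴ s⁻¹
Geostrophic balance rearranged: |∂P/∂n| = f ρ V_g
|∂P/∂n| = 1.13×10⁻⁴ × 1.15 × 37.0 = 4.82×10⁻³ Pa/m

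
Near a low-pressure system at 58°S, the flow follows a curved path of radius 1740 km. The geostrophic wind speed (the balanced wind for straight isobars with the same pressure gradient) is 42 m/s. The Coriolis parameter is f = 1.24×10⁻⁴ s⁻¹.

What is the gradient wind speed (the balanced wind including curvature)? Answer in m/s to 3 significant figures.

Around a low, centrifugal force acts outward with Coriolis, so pressure-gradient force balances both:
(1/ρ)|∂P/∂n| = fV + V²/R  →  V² + fR·V − fR·V_g = 0
With fR = 1.24×10⁻⁴ × 1740×10³ m = 216 m/s:
V = [−fR + √((fR)² + 4 fR V_g)]/2 = [−216 + √(216² + 4×216×42)]/2 = 36 m/s
Subgeostrophic (V < V_g = 42 m/s), as expected around a low.

36.0 m/s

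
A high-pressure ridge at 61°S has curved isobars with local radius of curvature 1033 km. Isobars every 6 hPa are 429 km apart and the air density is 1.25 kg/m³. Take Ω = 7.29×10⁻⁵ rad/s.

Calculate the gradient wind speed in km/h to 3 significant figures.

34.0 km/h

Coriolis parameter at 61°S:
f = 2Ω sin φ = 2 × 7.29×10⁻⁵ × sin 61° = 1.28×10⁻⁴ s⁻¹
Pressure gradient: |∂P/∂n| = 600 Pa / 429000 m = 1.40×10⁻³ Pa/m
Geostrophic speed: V_g = |∂P/∂n|/(fρ) = 1.40×10⁻³/(1.28×10⁻⁴ × 1.25) = 8.77 m/s
Around a high, pressure-gradient force acts outward with centrifugal, so Coriolis balances both:
fV = (1/ρ)|∂P/∂n| + V²/R  →  V² − fR·V + fR·V_g = 0
With fR = 1.28×10⁻⁴ × 1033×10³ m = 132 m/s:
V = [fR − √((fR)² − 4 fR V_g)]/2 = [132 − √(132² − 4×132×8.77)]/2 = 9.45 m/s
Supergeostrophic (V > V_g = 8.77 m/s), as expected around a high.
Converting: 9.45 m/s × 3.6 = 34.0 km/h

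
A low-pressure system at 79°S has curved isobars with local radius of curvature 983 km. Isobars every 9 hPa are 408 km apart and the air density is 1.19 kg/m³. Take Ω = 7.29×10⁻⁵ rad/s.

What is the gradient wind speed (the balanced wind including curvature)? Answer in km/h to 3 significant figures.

Coriolis parameter at 79°S:
f = 2Ω sin φ = 2 × 7.29×10⁻⁵ × sin 79° = 1.43×10⁻⁴ s⁻¹
Pressure gradient: |∂P/∂n| = 900 Pa / 408000 m = 2.21×10⁻³ Pa/m
Geostrophic speed: V_g = |∂P/∂n|/(fρ) = 2.21×10⁻³/(1.43×10⁻⁴ × 1.19) = 13.0 m/s
Around a low, centrifugal force acts outward with Coriolis, so pressure-gradient force balances both:
(1/ρ)|∂P/∂n| = fV + V²/R  →  V² + fR·V − fR·V_g = 0
With fR = 1.43×10⁻⁴ × 983×10³ m = 141 m/s:
V = [−fR + √((fR)² + 4 fR V_g)]/2 = [−141 + √(141² + 4×141×13)]/2 = 11.9 m/s
Subgeostrophic (V < V_g = 13 m/s), as expected around a low.
Converting: 11.9 m/s × 3.6 = 43.0 km/h

43.0 km/h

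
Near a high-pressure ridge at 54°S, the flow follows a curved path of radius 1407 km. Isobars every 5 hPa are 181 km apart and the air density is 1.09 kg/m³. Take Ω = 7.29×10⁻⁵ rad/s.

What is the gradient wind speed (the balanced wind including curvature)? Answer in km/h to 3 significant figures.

91.3 km/h

Coriolis parameter at 54°S:
f = 2Ω sin φ = 2 × 7.29×10⁻⁵ × sin 54° = 1.18×10⁻⁴ s⁻¹
Pressure gradient: |∂P/∂n| = 500 Pa / 181000 m = 2.76×10⁻³ Pa/m
Geostrophic speed: V_g = |∂P/∂n|/(fρ) = 2.76×10⁻³/(1.18×10⁻⁴ × 1.09) = 21.5 m/s
Around a high, pressure-gradient force acts outward with centrifugal, so Coriolis balances both:
fV = (1/ρ)|∂P/∂n| + V²/R  →  V² − fR·V + fR·V_g = 0
With fR = 1.18×10⁻⁴ × 1407×10³ m = 166 m/s:
V = [fR − √((fR)² − 4 fR V_g)]/2 = [166 − √(166² − 4×166×21.5)]/2 = 25.4 m/s
Supergeostrophic (V > V_g = 21.5 m/s), as expected around a high.
Converting: 25.4 m/s × 3.6 = 91.3 km/h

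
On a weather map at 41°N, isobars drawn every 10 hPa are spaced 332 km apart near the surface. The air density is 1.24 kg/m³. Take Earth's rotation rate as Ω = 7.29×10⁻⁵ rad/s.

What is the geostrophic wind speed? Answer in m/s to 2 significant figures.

25 m/s

Coriolis parameter at 41°N:
f = 2Ω sin φ = 2 × 7.29×10⁻⁵ × sin 41° = 9.57×10⁻⁵ s⁻¹
Pressure gradient: |∂P/∂n| = 1000 Pa / 332000 m = 3.01×10⁻³ Pa/m
Geostrophic balance (pressure-gradient force = Coriolis force):
V_g = (1/(fρ)) |∂P/∂n| = 3.01×10⁻³ / (9.57×10⁻⁵ × 1.24) = 25.4 m/s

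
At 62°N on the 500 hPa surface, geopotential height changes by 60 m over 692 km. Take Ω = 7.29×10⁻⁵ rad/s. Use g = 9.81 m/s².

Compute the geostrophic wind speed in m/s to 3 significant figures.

Coriolis parameter at 62°N:
f = 2Ω sin φ = 2 × 7.29×10⁻⁵ × sin 62° = 1.29×10⁻⁴ s⁻¹
Height gradient: |∂Z/∂n| = 60 m / 692000 m = 8.67×10⁻⁵
On a pressure surface, geostrophic balance gives V_g = (g/f)|∂Z/∂n|:
V_g = 9.81 × 8.67×10⁻⁵ / 1.29×10⁻⁴ = 6.61 m/s

6.61 m/s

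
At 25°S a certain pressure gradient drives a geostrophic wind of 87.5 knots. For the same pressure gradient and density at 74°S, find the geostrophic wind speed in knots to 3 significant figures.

With the same pressure gradient and density, V_g ∝ 1/f ∝ 1/sin φ.
V₂ = V₁ · sin φ₁ / sin φ₂ = 87.5 × sin 25° / sin 74°
V₂ = 87.5 × 0.4226/0.9613 = 38.5 knots

38.5 knots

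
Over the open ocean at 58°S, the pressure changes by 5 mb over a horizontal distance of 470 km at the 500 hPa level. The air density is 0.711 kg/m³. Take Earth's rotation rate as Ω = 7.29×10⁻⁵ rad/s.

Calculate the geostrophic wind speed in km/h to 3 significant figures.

43.6 km/h

Coriolis parameter at 58°S:
f = 2Ω sin φ = 2 × 7.29×10⁻⁵ × sin 58° = 1.24×10⁻⁴ s⁻¹
Pressure gradient: |∂P/∂n| = 500 Pa / 470000 m = 1.06×10⁻³ Pa/m
Geostrophic balance (pressure-gradient force = Coriolis force):
V_g = (1/(fρ)) |∂P/∂n| = 1.06×10⁻³ / (1.24×10⁻⁴ × 0.711) = 12.1 m/s
Converting: 12.1 m/s × 3.6 = 43.6 km/h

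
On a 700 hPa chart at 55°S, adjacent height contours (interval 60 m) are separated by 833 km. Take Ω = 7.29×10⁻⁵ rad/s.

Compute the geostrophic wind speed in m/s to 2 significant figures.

5.9 m/s

Coriolis parameter at 55°S:
f = 2Ω sin φ = 2 × 7.29×10⁻⁵ × sin 55° = 1.19×10⁻⁴ s⁻¹
Height gradient: |∂Z/∂n| = 60 m / 833000 m = 7.20×10⁻⁵
On a pressure surface, geostrophic balance gives V_g = (g/f)|∂Z/∂n|:
V_g = 9.81 × 7.20×10⁻⁵ / 1.19×10⁻⁴ = 5.92 m/s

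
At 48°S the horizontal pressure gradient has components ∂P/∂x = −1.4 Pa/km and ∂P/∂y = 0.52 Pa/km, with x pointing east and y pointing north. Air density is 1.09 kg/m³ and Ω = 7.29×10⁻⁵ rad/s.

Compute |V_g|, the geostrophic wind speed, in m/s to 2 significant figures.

Coriolis parameter at 48°S:
f = 2Ω sin φ = 2 × 7.29×10⁻⁵ × sin 48° = 1.08×10⁻⁴ s⁻¹
In the Southern Hemisphere f is negative: f = −1.08×10⁻⁴ s⁻¹.
Component geostrophic relations (x east, y north):
u_g = −(1/(fρ)) ∂P/∂y,  v_g = (1/(fρ)) ∂P/∂x
u_g = −(0.52×10⁻³)/(−1.08×10⁻⁴ × 1.09) = 4.40 m/s;  v_g = (−1.4×10⁻³)/(−1.08×10⁻⁴ × 1.09) = 11.9 m/s
|V_g| = √(u_g² + v_g²) = 12.6 m/s

13 m/s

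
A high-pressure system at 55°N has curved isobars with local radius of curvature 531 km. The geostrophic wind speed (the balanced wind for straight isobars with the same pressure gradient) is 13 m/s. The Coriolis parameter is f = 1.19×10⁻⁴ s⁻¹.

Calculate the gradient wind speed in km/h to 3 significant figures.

Around a high, pressure-gradient force acts outward with centrifugal, so Coriolis balances both:
fV = (1/ρ)|∂P/∂n| + V²/R  →  V² − fR·V + fR·V_g = 0
With fR = 1.19×10⁻⁴ × 531×10³ m = 63.2 m/s:
V = [fR − √((fR)² − 4 fR V_g)]/2 = [63.2 − √(63.2² − 4×63.2×13)]/2 = 18.3 m/s
Supergeostrophic (V > V_g = 13 m/s), as expected around a high.
Converting: 18.3 m/s × 3.6 = 65.9 km/h

65.9 km/h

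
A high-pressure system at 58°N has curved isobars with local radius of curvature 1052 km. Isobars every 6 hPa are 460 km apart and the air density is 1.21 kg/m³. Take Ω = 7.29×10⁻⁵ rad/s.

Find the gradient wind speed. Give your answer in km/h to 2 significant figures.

Coriolis parameter at 58°N:
f = 2Ω sin φ = 2 × 7.29×10⁻⁵ × sin 58° = 1.24×10⁻⁴ s⁻¹
Pressure gradient: |∂P/∂n| = 600 Pa / 460000 m = 1.30×10⁻³ Pa/m
Geostrophic speed: V_g = |∂P/∂n|/(fρ) = 1.30×10⁻³/(1.24×10⁻⁴ × 1.21) = 8.72 m/s
Around a high, pressure-gradient force acts outward with centrifugal, so Coriolis balances both:
fV = (1/ρ)|∂P/∂n| + V²/R  →  V² − fR·V + fR·V_g = 0
With fR = 1.24×10⁻⁴ × 1052×10³ m = 130 m/s:
V = [fR − √((fR)² − 4 fR V_g)]/2 = [130 − √(130² − 4×130×8.72)]/2 = 9.4 m/s
Supergeostrophic (V > V_g = 8.72 m/s), as expected around a high.
Converting: 9.4 m/s × 3.6 = 34 km/h

34 km/h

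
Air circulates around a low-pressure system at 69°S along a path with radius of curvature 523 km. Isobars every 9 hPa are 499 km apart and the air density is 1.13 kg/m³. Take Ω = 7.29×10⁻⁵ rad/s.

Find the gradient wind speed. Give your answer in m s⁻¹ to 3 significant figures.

Coriolis parameter at 69°S:
f = 2Ω sin φ = 2 × 7.29×10⁻⁵ × sin 69° = 1.36×10⁻⁴ s⁻¹
Pressure gradient: |∂P/∂n| = 900 Pa / 499000 m = 1.80×10⁻³ Pa/m
Geostrophic speed: V_g = |∂P/∂n|/(fρ) = 1.80×10⁻³/(1.36×10⁻⁴ × 1.13) = 11.7 m/s
Around a low, centrifugal force acts outward with Coriolis, so pressure-gradient force balances both:
(1/ρ)|∂P/∂n| = fV + V²/R  →  V² + fR·V − fR·V_g = 0
With fR = 1.36×10⁻⁴ × 523×10³ m = 71.2 m/s:
V = [−fR + √((fR)² + 4 fR V_g)]/2 = [−71.2 + √(71.2² + 4×71.2×11.7)]/2 = 10.3 m/s
Subgeostrophic (V < V_g = 11.7 m/s), as expected around a low.

10.3 m s⁻¹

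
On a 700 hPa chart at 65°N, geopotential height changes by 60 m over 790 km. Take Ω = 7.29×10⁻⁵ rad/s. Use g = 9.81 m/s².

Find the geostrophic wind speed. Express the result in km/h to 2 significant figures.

Coriolis parameter at 65°N:
f = 2Ω sin φ = 2 × 7.29×10⁻⁵ × sin 65° = 1.32×10⁻⁴ s⁻¹
Height gradient: |∂Z/∂n| = 60 m / 790000 m = 7.59×10⁻⁵
On a pressure surface, geostrophic balance gives V_g = (g/f)|∂Z/∂n|:
V_g = 9.81 × 7.59×10⁻⁵ / 1.32×10⁻⁴ = 5.64 m/s
Converting: 5.64 m/s × 3.6 = 20 km/h

20 km/h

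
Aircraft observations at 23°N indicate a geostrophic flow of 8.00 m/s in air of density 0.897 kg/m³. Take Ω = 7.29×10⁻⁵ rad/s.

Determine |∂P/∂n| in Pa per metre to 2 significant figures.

Coriolis parameter at 23°N:
f = 2Ω sin φ = 2 × 7.29×10⁻⁵ × sin 23° = 5.70×10⁻⁵ s⁻¹
Geostrophic balance rearranged: |∂P/∂n| = f ρ V_g
|∂P/∂n| = 5.70×10⁻⁵ × 0.897 × 8.00 = 4.09×10⁻⁴ Pa/m

4.1×10⁻⁴ Pa/m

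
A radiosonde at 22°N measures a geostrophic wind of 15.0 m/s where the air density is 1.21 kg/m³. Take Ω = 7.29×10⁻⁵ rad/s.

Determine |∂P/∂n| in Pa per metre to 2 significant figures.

9.9×10⁻⁴ Pa/m

Coriolis parameter at 22°N:
f = 2Ω sin φ = 2 × 7.29×10⁻⁵ × sin 22° = 5.46×10⁻⁵ s⁻¹
Geostrophic balance rearranged: |∂P/∂n| = f ρ V_g
|∂P/∂n| = 5.46×10⁻⁵ × 1.21 × 15.0 = 9.91×10⁻⁴ Pa/m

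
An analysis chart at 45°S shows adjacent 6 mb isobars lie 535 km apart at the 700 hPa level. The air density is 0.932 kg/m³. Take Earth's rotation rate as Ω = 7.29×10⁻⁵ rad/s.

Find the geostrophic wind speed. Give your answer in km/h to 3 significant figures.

Coriolis parameter at 45°S:
f = 2Ω sin φ = 2 × 7.29×10⁻⁵ × sin 45° = 1.03×10⁻⁴ s⁻¹
Pressure gradient: |∂P/∂n| = 600 Pa / 535000 m = 1.12×10⁻³ Pa/m
Geostrophic balance (pressure-gradient force = Coriolis force):
V_g = (1/(fρ)) |∂P/∂n| = 1.12×10⁻³ / (1.03×10⁻⁴ × 0.932) = 11.7 m/s
Converting: 11.7 m/s × 3.6 = 42.0 km/h

42.0 km/h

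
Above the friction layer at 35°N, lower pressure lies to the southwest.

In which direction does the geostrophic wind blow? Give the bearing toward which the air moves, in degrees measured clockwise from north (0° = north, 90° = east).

The pressure-gradient force points toward the southwest (bearing 225°).
Geostrophic balance: in the Northern Hemisphere the Coriolis force deflects motion to the right, so the geostrophic wind blows 90° to the right of the pressure-gradient force (low pressure on the left).
Rotating 225° by 90° clockwise gives 315° — the wind blows toward the northwest.

315°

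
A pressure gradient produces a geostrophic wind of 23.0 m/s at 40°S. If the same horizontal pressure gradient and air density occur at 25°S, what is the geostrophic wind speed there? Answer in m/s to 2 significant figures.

With the same pressure gradient and density, V_g ∝ 1/f ∝ 1/sin φ.
V₂ = V₁ · sin φ₁ / sin φ₂ = 23.0 × sin 40° / sin 25°
V₂ = 23.0 × 0.6428/0.4226 = 35 m/s

35 m/s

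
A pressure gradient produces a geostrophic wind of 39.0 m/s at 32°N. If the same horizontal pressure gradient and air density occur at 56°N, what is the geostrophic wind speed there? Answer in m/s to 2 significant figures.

With the same pressure gradient and density, V_g ∝ 1/f ∝ 1/sin φ.
V₂ = V₁ · sin φ₁ / sin φ₂ = 39.0 × sin 32° / sin 56°
V₂ = 39.0 × 0.5299/0.8290 = 25 m/s

25 m/s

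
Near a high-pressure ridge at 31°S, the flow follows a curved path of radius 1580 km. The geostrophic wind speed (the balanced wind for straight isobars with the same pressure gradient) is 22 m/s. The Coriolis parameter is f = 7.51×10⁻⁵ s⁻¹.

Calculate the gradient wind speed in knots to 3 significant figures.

56.7 knots

Around a high, pressure-gradient force acts outward with centrifugal, so Coriolis balances both:
fV = (1/ρ)|∂P/∂n| + V²/R  →  V² − fR·V + fR·V_g = 0
With fR = 7.51×10⁻⁵ × 1580×10³ m = 119 m/s:
V = [fR − √((fR)² − 4 fR V_g)]/2 = [119 − √(119² − 4×119×22)]/2 = 29.2 m/s
Supergeostrophic (V > V_g = 22 m/s), as expected around a high.
Converting: 29.2 m/s × 1.944 = 56.7 knots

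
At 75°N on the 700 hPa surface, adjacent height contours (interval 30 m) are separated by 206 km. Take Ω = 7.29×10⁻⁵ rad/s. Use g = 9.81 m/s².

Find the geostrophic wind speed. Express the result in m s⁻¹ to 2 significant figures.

Coriolis parameter at 75°N:
f = 2Ω sin φ = 2 × 7.29×10⁻⁵ × sin 75° = 1.41×10⁻⁴ s⁻¹
Height gradient: |∂Z/∂n| = 30 m / 206000 m = 1.46×10⁻⁴
On a pressure surface, geostrophic balance gives V_g = (g/f)|∂Z/∂n|:
V_g = 9.81 × 1.46×10⁻⁴ / 1.41×10⁻⁴ = 10.1 m/s

10 m s⁻¹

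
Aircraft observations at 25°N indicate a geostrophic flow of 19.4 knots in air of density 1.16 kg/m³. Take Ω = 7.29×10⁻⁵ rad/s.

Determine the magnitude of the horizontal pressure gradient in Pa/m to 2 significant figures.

Coriolis parameter at 25°N:
f = 2Ω sin φ = 2 × 7.29×10⁻⁵ × sin 25° = 6.16×10⁻⁵ s⁻¹
Wind speed in SI: 19.4 knots = 9.98 m/s
Geostrophic balance rearranged: |∂P/∂n| = f ρ V_g
|∂P/∂n| = 6.16×10⁻⁵ × 1.16 × 9.98 = 7.13×10⁻⁴ Pa/m

7.1×10⁻⁴ Pa/m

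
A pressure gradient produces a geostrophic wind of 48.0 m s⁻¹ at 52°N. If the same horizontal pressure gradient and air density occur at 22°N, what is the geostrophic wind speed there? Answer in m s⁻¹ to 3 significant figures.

101 m s⁻¹

With the same pressure gradient and density, V_g ∝ 1/f ∝ 1/sin φ.
V₂ = V₁ · sin φ₁ / sin φ₂ = 48.0 × sin 52° / sin 22°
V₂ = 48.0 × 0.7880/0.3746 = 101 m s⁻¹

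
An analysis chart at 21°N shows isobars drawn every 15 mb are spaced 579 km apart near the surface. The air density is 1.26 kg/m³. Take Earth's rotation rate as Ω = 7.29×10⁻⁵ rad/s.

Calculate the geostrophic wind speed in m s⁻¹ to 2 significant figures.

39 m s⁻¹

Coriolis parameter at 21°N:
f = 2Ω sin φ = 2 × 7.29×10⁻⁵ × sin 21° = 5.23×10⁻⁵ s⁻¹
Pressure gradient: |∂P/∂n| = 1500 Pa / 579000 m = 2.59×10⁻³ Pa/m
Geostrophic balance (pressure-gradient force = Coriolis force):
V_g = (1/(fρ)) |∂P/∂n| = 2.59×10⁻³ / (5.23×10⁻⁵ × 1.26) = 39.4 m/s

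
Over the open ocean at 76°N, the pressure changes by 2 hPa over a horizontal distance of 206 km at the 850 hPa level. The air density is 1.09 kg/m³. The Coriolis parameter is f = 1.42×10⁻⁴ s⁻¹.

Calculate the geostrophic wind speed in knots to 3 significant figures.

12.2 knots

Pressure gradient: |∂P/∂n| = 200 Pa / 206000 m = 9.71×10⁻⁴ Pa/m
Geostrophic balance (pressure-gradient force = Coriolis force):
V_g = (1/(fρ)) |∂P/∂n| = 9.71×10⁻⁴ / (1.42×10⁻⁴ × 1.09) = 6.27 m/s
Converting: 6.27 m/s × 1.944 = 12.2 knots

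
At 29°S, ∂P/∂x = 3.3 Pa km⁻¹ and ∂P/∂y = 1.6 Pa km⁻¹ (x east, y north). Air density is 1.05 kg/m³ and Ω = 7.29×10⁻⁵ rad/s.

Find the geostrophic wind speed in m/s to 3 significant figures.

49.4 m/s

Coriolis parameter at 29°S:
f = 2Ω sin φ = 2 × 7.29×10⁻⁵ × sin 29° = 7.07×10⁻⁵ s⁻¹
In the Southern Hemisphere f is negative: f = −7.07×10⁻⁵ s⁻¹.
Component geostrophic relations (x east, y north):
u_g = −(1/(fρ)) ∂P/∂y,  v_g = (1/(fρ)) ∂P/∂x
u_g = −(1.6×10⁻³)/(−7.07×10⁻⁵ × 1.05) = 21.6 m/s;  v_g = (3.3×10⁻³)/(−7.07×10⁻⁵ × 1.05) = −44.5 m/s
|V_g| = √(u_g² + v_g²) = 49.4 m/s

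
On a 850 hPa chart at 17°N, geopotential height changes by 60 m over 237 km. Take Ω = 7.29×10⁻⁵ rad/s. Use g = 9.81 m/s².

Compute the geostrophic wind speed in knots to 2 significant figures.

110 knots

Coriolis parameter at 17°N:
f = 2Ω sin φ = 2 × 7.29×10⁻⁵ × sin 17° = 4.26×10⁻⁵ s⁻¹
Height gradient: |∂Z/∂n| = 60 m / 237000 m = 2.53×10⁻⁴
On a pressure surface, geostrophic balance gives V_g = (g/f)|∂Z/∂n|:
V_g = 9.81 × 2.53×10⁻⁴ / 4.26×10⁻⁵ = 58.3 m/s
Converting: 58.3 m/s × 1.944 = 110 knots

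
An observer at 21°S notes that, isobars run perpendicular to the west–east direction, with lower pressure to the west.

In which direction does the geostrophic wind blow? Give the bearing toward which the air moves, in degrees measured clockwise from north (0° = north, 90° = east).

The pressure-gradient force points toward the west (bearing 270°).
Geostrophic balance: in the Southern Hemisphere the Coriolis force deflects motion to the left, so the geostrophic wind blows 90° to the left of the pressure-gradient force (low pressure on the right).
Rotating 270° by 90° counterclockwise gives 180° — the wind blows toward the south.

180°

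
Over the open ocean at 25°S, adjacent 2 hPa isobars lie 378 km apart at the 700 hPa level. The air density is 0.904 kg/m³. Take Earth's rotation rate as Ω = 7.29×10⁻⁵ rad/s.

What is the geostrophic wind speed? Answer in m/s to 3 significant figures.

Coriolis parameter at 25°S:
f = 2Ω sin φ = 2 × 7.29×10⁻⁵ × sin 25° = 6.16×10⁻⁵ s⁻¹
Pressure gradient: |∂P/∂n| = 200 Pa / 378000 m = 5.29×10⁻⁴ Pa/m
Geostrophic balance (pressure-gradient force = Coriolis force):
V_g = (1/(fρ)) |∂P/∂n| = 5.29×10⁻⁴ / (6.16×10⁻⁵ × 0.904) = 9.50 m/s

9.50 m/s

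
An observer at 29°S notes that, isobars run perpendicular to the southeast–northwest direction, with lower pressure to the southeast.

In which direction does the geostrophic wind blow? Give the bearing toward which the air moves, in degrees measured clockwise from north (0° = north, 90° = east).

The pressure-gradient force points toward the southeast (bearing 135°).
Geostrophic balance: in the Southern Hemisphere the Coriolis force deflects motion to the left, so the geostrophic wind blows 90° to the left of the pressure-gradient force (low pressure on the right).
Rotating 135° by 90° counterclockwise gives 045° — the wind blows toward the northeast.

045°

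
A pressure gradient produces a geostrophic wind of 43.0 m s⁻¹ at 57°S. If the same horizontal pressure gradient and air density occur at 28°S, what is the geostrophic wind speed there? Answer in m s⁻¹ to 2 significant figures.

77 m s⁻¹

With the same pressure gradient and density, V_g ∝ 1/f ∝ 1/sin φ.
V₂ = V₁ · sin φ₁ / sin φ₂ = 43.0 × sin 57° / sin 28°
V₂ = 43.0 × 0.8387/0.4695 = 77 m s⁻¹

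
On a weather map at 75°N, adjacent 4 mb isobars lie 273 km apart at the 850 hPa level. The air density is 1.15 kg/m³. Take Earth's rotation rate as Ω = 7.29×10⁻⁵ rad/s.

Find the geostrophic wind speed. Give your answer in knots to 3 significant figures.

17.6 knots

Coriolis parameter at 75°N:
f = 2Ω sin φ = 2 × 7.29×10⁻⁵ × sin 75° = 1.41×10⁻⁴ s⁻¹
Pressure gradient: |∂P/∂n| = 400 Pa / 273000 m = 1.47×10⁻³ Pa/m
Geostrophic balance (pressure-gradient force = Coriolis force):
V_g = (1/(fρ)) |∂P/∂n| = 1.47×10⁻³ / (1.41×10⁻⁴ × 1.15) = 9.05 m/s
Converting: 9.05 m/s × 1.944 = 17.6 knots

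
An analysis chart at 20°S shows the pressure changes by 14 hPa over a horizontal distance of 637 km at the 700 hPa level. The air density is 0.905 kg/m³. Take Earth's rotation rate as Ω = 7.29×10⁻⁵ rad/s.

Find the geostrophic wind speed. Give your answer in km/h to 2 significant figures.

180 km/h

Coriolis parameter at 20°S:
f = 2Ω sin φ = 2 × 7.29×10⁻⁵ × sin 20° = 4.99×10⁻⁵ s⁻¹
Pressure gradient: |∂P/∂n| = 1400 Pa / 637000 m = 2.20×10⁻³ Pa/m
Geostrophic balance (pressure-gradient force = Coriolis force):
V_g = (1/(fρ)) |∂P/∂n| = 2.20×10⁻³ / (4.99×10⁻⁵ × 0.905) = 48.7 m/s
Converting: 48.7 m/s × 3.6 = 180 km/h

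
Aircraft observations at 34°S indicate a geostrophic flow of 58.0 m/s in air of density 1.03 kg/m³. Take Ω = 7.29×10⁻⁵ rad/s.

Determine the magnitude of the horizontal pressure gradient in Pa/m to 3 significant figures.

Coriolis parameter at 34°S:
f = 2Ω sin φ = 2 × 7.29×10⁻⁵ × sin 34° = 8.15×10⁻⁵ s⁻¹
Geostrophic balance rearranged: |∂P/∂n| = f ρ V_g
|∂P/∂n| = 8.15×10⁻⁵ × 1.03 × 58.0 = 4.87×10⁻³ Pa/m

4.87×10⁻³ Pa/m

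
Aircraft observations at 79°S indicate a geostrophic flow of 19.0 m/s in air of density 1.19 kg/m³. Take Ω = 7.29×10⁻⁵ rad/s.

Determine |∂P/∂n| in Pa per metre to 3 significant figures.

3.24×10⁻³ Pa/m

Coriolis parameter at 79°S:
f = 2Ω sin φ = 2 × 7.29×10⁻⁵ × sin 79° = 1.43×10⁻⁴ s⁻¹
Geostrophic balance rearranged: |∂P/∂n| = f ρ V_g
|∂P/∂n| = 1.43×10⁻⁴ × 1.19 × 19.0 = 3.24×10⁻³ Pa/m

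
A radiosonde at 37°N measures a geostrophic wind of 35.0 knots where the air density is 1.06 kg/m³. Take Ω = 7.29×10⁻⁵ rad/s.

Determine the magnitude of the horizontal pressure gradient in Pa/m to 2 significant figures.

1.7×10⁻³ Pa/m

Coriolis parameter at 37°N:
f = 2Ω sin φ = 2 × 7.29×10⁻⁵ × sin 37° = 8.77×10⁻⁵ s⁻¹
Wind speed in SI: 35.0 knots = 18.0 m/s
Geostrophic balance rearranged: |∂P/∂n| = f ρ V_g
|∂P/∂n| = 8.77×10⁻⁵ × 1.06 × 18.0 = 1.67×10⁻³ Pa/m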